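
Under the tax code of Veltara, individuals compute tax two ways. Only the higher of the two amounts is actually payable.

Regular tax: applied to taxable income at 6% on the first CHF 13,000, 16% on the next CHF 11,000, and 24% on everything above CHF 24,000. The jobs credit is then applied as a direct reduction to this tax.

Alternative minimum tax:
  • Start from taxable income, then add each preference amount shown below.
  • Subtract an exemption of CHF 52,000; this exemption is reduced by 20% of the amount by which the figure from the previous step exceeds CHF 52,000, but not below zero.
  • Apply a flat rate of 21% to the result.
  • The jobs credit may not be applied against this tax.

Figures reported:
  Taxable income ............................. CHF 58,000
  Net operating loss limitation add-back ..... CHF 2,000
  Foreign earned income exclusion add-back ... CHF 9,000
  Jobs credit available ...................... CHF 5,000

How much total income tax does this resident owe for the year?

Regular tax:
  CHF 13,000 × 6% = CHF 780
  CHF 11,000 × 16% = CHF 1,760
  CHF 34,000 × 24% = CHF 8,160
  → CHF 10,700
  Less jobs credit CHF 5,000 → CHF 5,700

Alternative minimum tax:
  Adjusted income: CHF 58,000 + CHF 2,000 + CHF 9,000 = CHF 69,000
  Exemption: CHF 52,000 − 20% × (CHF 69,000 − CHF 52,000) = CHF 52,000 − CHF 3,400 = CHF 48,600
  Base: CHF 69,000 − CHF 48,600 = CHF 20,400
  CHF 20,400 × 21% = CHF 4,284

CHF 5,700 > CHF 4,284, so the regular tax governs.

CHF 5,700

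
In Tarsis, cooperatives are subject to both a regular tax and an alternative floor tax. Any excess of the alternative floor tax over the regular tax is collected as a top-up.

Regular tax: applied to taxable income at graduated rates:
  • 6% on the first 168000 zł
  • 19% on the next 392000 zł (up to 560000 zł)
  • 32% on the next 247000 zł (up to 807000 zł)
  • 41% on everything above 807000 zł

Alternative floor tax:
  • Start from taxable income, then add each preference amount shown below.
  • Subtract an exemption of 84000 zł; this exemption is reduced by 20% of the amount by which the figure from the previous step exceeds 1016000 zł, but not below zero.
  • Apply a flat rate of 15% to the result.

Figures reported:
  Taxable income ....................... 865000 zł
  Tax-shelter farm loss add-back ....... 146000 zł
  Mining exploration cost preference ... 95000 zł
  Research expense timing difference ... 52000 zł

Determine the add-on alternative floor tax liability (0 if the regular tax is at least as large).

0 zł

Regular tax:
  168000 zł × 6% = 10080 zł
  392000 zł × 19% = 74480 zł
  247000 zł × 32% = 79040 zł
  58000 zł × 41% = 23780 zł
  → 187380 zł

Alternative floor tax:
  Adjusted income: 865000 zł + 146000 zł + 95000 zł + 52000 zł = 1158000 zł
  Exemption: 84000 zł − 20% × (1158000 zł − 1016000 zł) = 84000 zł − 28400 zł = 55600 zł
  Base: 1158000 zł − 55600 zł = 1102400 zł
  1102400 zł × 15% = 165360 zł

165360 zł ≤ 187380 zł, so no add-on is due.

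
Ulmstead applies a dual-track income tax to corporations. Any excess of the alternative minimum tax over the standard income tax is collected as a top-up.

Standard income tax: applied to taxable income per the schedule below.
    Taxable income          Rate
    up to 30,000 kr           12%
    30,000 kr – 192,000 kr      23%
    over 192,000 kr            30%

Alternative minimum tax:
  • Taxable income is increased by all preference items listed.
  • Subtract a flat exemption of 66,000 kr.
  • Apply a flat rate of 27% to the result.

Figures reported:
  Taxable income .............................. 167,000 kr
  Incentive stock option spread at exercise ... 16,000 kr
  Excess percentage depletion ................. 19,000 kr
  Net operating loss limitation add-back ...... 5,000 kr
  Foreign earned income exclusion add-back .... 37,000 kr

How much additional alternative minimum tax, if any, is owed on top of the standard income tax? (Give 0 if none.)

12,950 kr

Alternative minimum tax:
  Adjusted income: 167,000 kr + 16,000 kr + 19,000 kr + 5,000 kr + 37,000 kr = 244,000 kr
  Less exemption 66,000 kr → base 178,000 kr
  178,000 kr × 27% = 48,060 kr

Standard income tax:
  30,000 kr × 12% = 3,600 kr
  137,000 kr × 23% = 31,510 kr
  → 35,110 kr

Excess of alternative minimum tax over standard income tax: 48,060 kr − 35,110 kr = 12,950 kr.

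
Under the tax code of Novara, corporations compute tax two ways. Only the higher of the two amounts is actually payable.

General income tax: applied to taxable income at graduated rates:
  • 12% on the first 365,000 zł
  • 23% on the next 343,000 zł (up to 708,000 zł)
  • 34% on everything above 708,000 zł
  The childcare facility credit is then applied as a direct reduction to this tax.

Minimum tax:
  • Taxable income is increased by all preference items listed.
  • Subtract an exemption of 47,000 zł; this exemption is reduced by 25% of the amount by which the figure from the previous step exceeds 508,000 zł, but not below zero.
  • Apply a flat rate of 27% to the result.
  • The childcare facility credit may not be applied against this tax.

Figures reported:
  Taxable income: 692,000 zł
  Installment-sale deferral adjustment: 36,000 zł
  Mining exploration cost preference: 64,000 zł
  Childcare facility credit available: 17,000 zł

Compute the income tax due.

213,840 zł

General income tax:
  365,000 zł × 12% = 43,800 zł
  327,000 zł × 23% = 75,210 zł
  → 119,010 zł
  Less childcare facility credit 17,000 zł → 102,010 zł

Minimum tax:
  Adjusted income: 692,000 zł + 36,000 zł + 64,000 zł = 792,000 zł
  Exemption: 25% × (792,000 zł − 508,000 zł) = 71,000 zł ≥ 47,000 zł, so the exemption is fully phased out
  Base: 792,000 zł − 0 zł = 792,000 zł
  792,000 zł × 27% = 213,840 zł

213,840 zł > 102,010 zł, so the minimum tax is the binding amount.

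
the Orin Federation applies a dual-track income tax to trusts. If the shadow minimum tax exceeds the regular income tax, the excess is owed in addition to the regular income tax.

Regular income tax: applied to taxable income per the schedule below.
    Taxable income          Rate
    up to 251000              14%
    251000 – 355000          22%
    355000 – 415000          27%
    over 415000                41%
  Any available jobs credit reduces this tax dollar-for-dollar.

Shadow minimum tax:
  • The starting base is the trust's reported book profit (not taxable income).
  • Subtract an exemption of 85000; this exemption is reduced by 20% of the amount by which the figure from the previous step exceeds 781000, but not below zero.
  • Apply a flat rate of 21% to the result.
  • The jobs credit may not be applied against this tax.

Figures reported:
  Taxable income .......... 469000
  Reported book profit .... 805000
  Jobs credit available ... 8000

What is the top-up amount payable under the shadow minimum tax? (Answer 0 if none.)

Shadow minimum tax:
  Base (reported book profit): 805000
  Exemption: 85000 − 20% × (805000 − 781000) = 85000 − 4800 = 80200
  Base: 805000 − 80200 = 724800
  724800 × 21% = 152208

Regular income tax:
  251000 × 14% = 35140
  104000 × 22% = 22880
  60000 × 27% = 16200
  54000 × 41% = 22140
  → 96360
  Less jobs credit 8000 → 88360

Excess of shadow minimum tax over regular income tax: 152208 − 88360 = 63848.

63848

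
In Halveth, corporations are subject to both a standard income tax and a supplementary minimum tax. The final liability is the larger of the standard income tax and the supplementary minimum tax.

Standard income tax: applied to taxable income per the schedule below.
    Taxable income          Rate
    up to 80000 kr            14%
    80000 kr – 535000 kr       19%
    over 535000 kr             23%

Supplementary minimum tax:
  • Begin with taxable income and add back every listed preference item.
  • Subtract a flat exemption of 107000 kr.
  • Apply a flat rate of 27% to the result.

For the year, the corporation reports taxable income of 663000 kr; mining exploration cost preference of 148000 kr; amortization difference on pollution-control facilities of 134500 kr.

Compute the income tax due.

226395 kr

Standard income tax:
  80000 kr × 14% = 11200 kr
  455000 kr × 19% = 86450 kr
  128000 kr × 23% = 29440 kr
  → 127090 kr

Supplementary minimum tax:
  Adjusted income: 663000 kr + 148000 kr + 134500 kr = 945500 kr
  Less exemption 107000 kr → base 838500 kr
  838500 kr × 27% = 226395 kr

226395 kr > 127090 kr, so the supplementary minimum tax is the binding amount.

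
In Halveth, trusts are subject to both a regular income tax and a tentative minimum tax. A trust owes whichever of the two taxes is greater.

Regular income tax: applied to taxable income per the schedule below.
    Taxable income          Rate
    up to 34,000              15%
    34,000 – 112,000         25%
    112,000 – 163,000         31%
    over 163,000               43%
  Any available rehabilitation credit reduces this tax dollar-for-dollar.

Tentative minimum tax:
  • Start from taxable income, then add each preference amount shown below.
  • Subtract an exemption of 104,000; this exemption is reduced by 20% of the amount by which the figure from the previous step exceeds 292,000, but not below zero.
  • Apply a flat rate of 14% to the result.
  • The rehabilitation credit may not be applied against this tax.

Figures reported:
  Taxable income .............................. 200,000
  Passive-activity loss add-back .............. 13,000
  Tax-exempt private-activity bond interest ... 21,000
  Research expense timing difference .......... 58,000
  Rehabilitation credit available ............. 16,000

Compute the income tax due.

Regular income tax:
  34,000 × 15% = 5,100
  78,000 × 25% = 19,500
  51,000 × 31% = 15,810
  37,000 × 43% = 15,910
  → 56,320
  Less rehabilitation credit 16,000 → 40,320

Tentative minimum tax:
  Adjusted income: 200,000 + 13,000 + 21,000 + 58,000 = 292,000
  Exemption: 292,000 ≤ 292,000, so full 104,000 applies
  Base: 292,000 − 104,000 = 188,000
  188,000 × 14% = 26,320

40,320 > 26,320, so the regular income tax governs.

40,320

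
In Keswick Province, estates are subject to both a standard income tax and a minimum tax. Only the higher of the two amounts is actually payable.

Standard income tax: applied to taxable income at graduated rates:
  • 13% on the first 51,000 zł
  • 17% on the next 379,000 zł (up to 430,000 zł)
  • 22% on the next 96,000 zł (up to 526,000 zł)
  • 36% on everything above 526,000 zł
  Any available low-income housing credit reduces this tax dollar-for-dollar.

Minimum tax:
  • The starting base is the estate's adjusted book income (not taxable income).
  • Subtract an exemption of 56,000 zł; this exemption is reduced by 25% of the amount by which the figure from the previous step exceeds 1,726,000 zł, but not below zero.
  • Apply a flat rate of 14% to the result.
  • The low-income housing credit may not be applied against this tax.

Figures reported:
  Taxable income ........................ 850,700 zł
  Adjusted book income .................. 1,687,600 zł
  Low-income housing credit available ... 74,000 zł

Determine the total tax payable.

Standard income tax:
  51,000 zł × 13% = 6,630 zł
  379,000 zł × 17% = 64,430 zł
  96,000 zł × 22% = 21,120 zł
  324,700 zł × 36% = 116,892 zł
  → 209,072 zł
  Less low-income housing credit 74,000 zł → 135,072 zł

Minimum tax:
  Base (adjusted book income): 1,687,600 zł
  Exemption: 1,687,600 zł ≤ 1,726,000 zł, so full 56,000 zł applies
  Base: 1,687,600 zł − 56,000 zł = 1,631,600 zł
  1,631,600 zł × 14% = 228,424 zł

228,424 zł > 135,072 zł, so the minimum tax is the binding amount.

228,424 zł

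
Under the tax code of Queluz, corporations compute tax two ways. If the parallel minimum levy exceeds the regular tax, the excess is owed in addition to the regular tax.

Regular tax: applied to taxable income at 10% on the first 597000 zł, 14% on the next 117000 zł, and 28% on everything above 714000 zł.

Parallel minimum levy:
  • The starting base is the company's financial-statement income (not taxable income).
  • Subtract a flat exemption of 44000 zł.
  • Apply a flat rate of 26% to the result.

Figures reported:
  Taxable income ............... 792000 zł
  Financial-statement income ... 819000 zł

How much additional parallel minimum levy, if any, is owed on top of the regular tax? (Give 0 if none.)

103580 zł

Parallel minimum levy:
  Base (financial-statement income): 819000 zł
  Less exemption 44000 zł → base 775000 zł
  775000 zł × 26% = 201500 zł

Regular tax:
  597000 zł × 10% = 59700 zł
  117000 zł × 14% = 16380 zł
  78000 zł × 28% = 21840 zł
  → 97920 zł

Excess of parallel minimum levy over regular tax: 201500 zł − 97920 zł = 103580 zł.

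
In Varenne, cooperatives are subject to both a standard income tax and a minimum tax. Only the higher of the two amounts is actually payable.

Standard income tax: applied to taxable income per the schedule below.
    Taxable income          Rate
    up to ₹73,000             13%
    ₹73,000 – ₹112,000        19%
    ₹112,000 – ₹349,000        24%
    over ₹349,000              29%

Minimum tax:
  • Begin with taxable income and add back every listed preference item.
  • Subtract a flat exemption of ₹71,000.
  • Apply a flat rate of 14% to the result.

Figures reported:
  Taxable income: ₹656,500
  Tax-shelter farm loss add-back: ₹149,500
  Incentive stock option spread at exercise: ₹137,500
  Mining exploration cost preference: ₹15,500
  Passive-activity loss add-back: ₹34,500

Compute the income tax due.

₹162,955

Standard income tax:
  ₹73,000 × 13% = ₹9,490
  ₹39,000 × 19% = ₹7,410
  ₹237,000 × 24% = ₹56,880
  ₹307,500 × 29% = ₹89,175
  → ₹162,955

Minimum tax:
  Adjusted income: ₹656,500 + ₹149,500 + ₹137,500 + ₹15,500 + ₹34,500 = ₹993,500
  Less exemption ₹71,000 → base ₹922,500
  ₹922,500 × 14% = ₹129,150

₹162,955 > ₹129,150, so the standard income tax governs.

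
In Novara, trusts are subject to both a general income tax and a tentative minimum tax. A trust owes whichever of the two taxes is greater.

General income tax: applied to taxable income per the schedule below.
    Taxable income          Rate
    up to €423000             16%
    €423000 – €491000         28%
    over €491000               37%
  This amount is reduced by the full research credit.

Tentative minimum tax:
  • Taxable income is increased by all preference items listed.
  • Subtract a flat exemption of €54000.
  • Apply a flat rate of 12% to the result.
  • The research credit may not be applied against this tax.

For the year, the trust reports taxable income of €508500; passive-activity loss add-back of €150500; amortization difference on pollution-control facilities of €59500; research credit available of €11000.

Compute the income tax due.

Tentative minimum tax:
  Adjusted income: €508500 + €150500 + €59500 = €718500
  Less exemption €54000 → base €664500
  €664500 × 12% = €79740

General income tax:
  €423000 × 16% = €67680
  €68000 × 28% = €19040
  €17500 × 37% = €6475
  → €93195
  Less research credit €11000 → €82195

€82195 > €79740, so the general income tax governs.

€82195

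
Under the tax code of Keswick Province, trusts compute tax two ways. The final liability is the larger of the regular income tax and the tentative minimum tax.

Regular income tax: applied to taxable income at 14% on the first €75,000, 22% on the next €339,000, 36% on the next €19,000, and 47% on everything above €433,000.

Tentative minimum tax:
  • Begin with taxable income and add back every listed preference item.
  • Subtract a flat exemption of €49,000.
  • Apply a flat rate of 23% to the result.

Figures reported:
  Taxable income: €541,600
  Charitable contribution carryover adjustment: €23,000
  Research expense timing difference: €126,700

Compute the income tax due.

€147,729

Regular income tax:
  €75,000 × 14% = €10,500
  €339,000 × 22% = €74,580
  €19,000 × 36% = €6,840
  €108,600 × 47% = €51,042
  → €142,962

Tentative minimum tax:
  Adjusted income: €541,600 + €23,000 + €126,700 = €691,300
  Less exemption €49,000 → base €642,300
  €642,300 × 23% = €147,729

€147,729 > €142,962, so the tentative minimum tax is the binding amount.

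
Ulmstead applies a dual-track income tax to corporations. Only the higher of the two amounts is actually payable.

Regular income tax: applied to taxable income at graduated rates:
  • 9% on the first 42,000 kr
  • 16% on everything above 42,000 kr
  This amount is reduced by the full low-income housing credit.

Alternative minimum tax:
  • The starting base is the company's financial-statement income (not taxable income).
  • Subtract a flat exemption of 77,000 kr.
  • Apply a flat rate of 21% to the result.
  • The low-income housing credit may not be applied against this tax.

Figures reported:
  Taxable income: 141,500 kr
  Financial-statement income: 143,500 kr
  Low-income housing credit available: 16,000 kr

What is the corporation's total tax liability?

13,965 kr

Alternative minimum tax:
  Base (financial-statement income): 143,500 kr
  Less exemption 77,000 kr → base 66,500 kr
  66,500 kr × 21% = 13,965 kr

Regular income tax:
  42,000 kr × 9% = 3,780 kr
  99,500 kr × 16% = 15,920 kr
  → 19,700 kr
  Less low-income housing credit 16,000 kr → 3,700 kr

13,965 kr > 3,700 kr, so the alternative minimum tax is the binding amount.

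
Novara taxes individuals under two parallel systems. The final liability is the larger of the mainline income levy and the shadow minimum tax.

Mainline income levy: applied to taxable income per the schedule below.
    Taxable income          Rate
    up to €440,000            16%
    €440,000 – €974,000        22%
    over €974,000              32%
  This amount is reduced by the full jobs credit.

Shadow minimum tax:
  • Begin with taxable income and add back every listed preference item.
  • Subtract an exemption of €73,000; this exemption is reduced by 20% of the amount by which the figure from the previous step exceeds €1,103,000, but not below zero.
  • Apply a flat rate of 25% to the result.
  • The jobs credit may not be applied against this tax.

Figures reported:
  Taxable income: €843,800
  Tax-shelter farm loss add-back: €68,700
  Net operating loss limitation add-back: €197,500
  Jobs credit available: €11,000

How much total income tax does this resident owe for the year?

€259,600

Mainline income levy:
  €440,000 × 16% = €70,400
  €403,800 × 22% = €88,836
  → €159,236
  Less jobs credit €11,000 → €148,236

Shadow minimum tax:
  Adjusted income: €843,800 + €68,700 + €197,500 = €1,110,000
  Exemption: €73,000 − 20% × (€1,110,000 − €1,103,000) = €73,000 − €1,400 = €71,600
  Base: €1,110,000 − €71,600 = €1,038,400
  €1,038,400 × 25% = €259,600

€259,600 > €148,236, so the shadow minimum tax is the binding amount.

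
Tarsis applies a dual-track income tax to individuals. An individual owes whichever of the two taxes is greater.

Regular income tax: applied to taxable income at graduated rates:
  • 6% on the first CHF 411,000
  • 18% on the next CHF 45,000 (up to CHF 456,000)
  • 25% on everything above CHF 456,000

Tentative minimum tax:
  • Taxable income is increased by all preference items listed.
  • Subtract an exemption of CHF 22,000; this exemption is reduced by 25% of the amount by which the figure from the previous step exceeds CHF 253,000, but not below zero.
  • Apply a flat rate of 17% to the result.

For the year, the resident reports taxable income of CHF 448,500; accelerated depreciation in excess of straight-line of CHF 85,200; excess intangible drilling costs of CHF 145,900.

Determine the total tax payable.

CHF 115,532

Tentative minimum tax:
  Adjusted income: CHF 448,500 + CHF 85,200 + CHF 145,900 = CHF 679,600
  Exemption: 25% × (CHF 679,600 − CHF 253,000) = CHF 106,650 ≥ CHF 22,000, so the exemption is fully phased out
  Base: CHF 679,600 − CHF 0 = CHF 679,600
  CHF 679,600 × 17% = CHF 115,532

Regular income tax:
  CHF 411,000 × 6% = CHF 24,660
  CHF 37,500 × 18% = CHF 6,750
  → CHF 31,410

CHF 115,532 > CHF 31,410, so the tentative minimum tax is the binding amount.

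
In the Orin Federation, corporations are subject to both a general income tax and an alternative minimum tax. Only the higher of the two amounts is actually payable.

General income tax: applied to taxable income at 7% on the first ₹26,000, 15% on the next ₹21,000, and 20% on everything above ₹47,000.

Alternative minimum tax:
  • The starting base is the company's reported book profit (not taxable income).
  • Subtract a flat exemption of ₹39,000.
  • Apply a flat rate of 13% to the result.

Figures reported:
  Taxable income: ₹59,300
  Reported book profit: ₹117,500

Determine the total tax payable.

General income tax:
  ₹26,000 × 7% = ₹1,820
  ₹21,000 × 15% = ₹3,150
  ₹12,300 × 20% = ₹2,460
  → ₹7,430

Alternative minimum tax:
  Base (reported book profit): ₹117,500
  Less exemption ₹39,000 → base ₹78,500
  ₹78,500 × 13% = ₹10,205

₹10,205 > ₹7,430, so the alternative minimum tax is the binding amount.

₹10,205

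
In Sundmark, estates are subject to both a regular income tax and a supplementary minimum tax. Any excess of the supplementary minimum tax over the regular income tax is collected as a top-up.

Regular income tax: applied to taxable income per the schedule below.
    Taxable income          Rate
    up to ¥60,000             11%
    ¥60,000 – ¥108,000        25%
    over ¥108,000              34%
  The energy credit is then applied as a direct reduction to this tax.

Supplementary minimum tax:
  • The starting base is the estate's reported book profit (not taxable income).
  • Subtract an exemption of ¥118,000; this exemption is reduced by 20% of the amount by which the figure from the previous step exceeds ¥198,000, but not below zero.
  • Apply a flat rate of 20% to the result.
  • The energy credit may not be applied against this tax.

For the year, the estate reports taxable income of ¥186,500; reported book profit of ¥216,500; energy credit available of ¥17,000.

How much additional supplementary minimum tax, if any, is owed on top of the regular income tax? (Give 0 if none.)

Regular income tax:
  ¥60,000 × 11% = ¥6,600
  ¥48,000 × 25% = ¥12,000
  ¥78,500 × 34% = ¥26,690
  → ¥45,290
  Less energy credit ¥17,000 → ¥28,290

Supplementary minimum tax:
  Base (reported book profit): ¥216,500
  Exemption: ¥118,000 − 20% × (¥216,500 − ¥198,000) = ¥118,000 − ¥3,700 = ¥114,300
  Base: ¥216,500 − ¥114,300 = ¥102,200
  ¥102,200 × 20% = ¥20,440

¥20,440 ≤ ¥28,290, so no add-on is due.

¥0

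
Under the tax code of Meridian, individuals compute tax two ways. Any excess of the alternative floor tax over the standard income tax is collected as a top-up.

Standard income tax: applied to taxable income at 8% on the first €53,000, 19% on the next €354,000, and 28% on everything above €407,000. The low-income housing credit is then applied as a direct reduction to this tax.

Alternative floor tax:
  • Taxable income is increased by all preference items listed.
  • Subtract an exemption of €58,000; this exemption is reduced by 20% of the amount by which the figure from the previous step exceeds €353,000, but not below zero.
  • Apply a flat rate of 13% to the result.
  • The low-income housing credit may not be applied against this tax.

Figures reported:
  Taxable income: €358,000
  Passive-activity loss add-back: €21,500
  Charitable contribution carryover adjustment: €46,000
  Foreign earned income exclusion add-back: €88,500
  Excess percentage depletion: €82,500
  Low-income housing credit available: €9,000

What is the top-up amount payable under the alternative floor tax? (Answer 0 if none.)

Standard income tax:
  €53,000 × 8% = €4,240
  €305,000 × 19% = €57,950
  → €62,190
  Less low-income housing credit €9,000 → €53,190

Alternative floor tax:
  Adjusted income: €358,000 + €21,500 + €46,000 + €88,500 + €82,500 = €596,500
  Exemption: €58,000 − 20% × (€596,500 − €353,000) = €58,000 − €48,700 = €9,300
  Base: €596,500 − €9,300 = €587,200
  €587,200 × 13% = €76,336

Excess of alternative floor tax over standard income tax: €76,336 − €53,190 = €23,146.

€23,146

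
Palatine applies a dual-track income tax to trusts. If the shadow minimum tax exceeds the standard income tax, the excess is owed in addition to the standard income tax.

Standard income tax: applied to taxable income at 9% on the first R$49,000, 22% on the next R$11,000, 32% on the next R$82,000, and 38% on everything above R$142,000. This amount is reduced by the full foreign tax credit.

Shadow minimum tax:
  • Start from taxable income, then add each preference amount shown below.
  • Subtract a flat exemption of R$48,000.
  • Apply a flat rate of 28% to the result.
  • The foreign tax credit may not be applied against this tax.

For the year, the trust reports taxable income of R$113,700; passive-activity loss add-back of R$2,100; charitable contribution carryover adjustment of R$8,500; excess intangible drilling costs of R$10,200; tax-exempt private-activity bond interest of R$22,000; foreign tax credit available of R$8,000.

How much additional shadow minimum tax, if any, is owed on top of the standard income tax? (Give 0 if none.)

R$14,366

Shadow minimum tax:
  Adjusted income: R$113,700 + R$2,100 + R$8,500 + R$10,200 + R$22,000 = R$156,500
  Less exemption R$48,000 → base R$108,500
  R$108,500 × 28% = R$30,380

Standard income tax:
  R$49,000 × 9% = R$4,410
  R$11,000 × 22% = R$2,420
  R$53,700 × 32% = R$17,184
  → R$24,014
  Less foreign tax credit R$8,000 → R$16,014

Excess of shadow minimum tax over standard income tax: R$30,380 − R$16,014 = R$14,366.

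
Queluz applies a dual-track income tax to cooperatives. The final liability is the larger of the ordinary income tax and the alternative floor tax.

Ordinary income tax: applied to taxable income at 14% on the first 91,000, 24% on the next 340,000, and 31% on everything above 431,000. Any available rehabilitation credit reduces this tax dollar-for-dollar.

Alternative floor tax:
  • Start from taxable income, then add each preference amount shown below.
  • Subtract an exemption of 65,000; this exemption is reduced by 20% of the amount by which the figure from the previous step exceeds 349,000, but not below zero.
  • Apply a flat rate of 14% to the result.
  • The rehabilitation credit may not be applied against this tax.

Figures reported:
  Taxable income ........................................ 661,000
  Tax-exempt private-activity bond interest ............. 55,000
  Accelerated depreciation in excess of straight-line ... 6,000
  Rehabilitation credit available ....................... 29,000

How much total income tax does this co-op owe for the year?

Ordinary income tax:
  91,000 × 14% = 12,740
  340,000 × 24% = 81,600
  230,000 × 31% = 71,300
  → 165,640
  Less rehabilitation credit 29,000 → 136,640

Alternative floor tax:
  Adjusted income: 661,000 + 55,000 + 6,000 = 722,000
  Exemption: 20% × (722,000 − 349,000) = 74,600 ≥ 65,000, so the exemption is fully phased out
  Base: 722,000 − 0 = 722,000
  722,000 × 14% = 101,080

136,640 > 101,080, so the ordinary income tax governs.

136,640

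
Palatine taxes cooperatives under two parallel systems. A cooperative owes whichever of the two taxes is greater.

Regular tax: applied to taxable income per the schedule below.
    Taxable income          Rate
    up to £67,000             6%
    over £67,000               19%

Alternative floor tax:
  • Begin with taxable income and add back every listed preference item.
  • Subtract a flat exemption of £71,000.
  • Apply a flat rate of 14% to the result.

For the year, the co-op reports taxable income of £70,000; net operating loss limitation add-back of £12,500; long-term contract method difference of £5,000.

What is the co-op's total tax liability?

Alternative floor tax:
  Adjusted income: £70,000 + £12,500 + £5,000 = £87,500
  Less exemption £71,000 → base £16,500
  £16,500 × 14% = £2,310

Regular tax:
  £67,000 × 6% = £4,020
  £3,000 × 19% = £570
  → £4,590

£4,590 > £2,310, so the regular tax governs.

£4,590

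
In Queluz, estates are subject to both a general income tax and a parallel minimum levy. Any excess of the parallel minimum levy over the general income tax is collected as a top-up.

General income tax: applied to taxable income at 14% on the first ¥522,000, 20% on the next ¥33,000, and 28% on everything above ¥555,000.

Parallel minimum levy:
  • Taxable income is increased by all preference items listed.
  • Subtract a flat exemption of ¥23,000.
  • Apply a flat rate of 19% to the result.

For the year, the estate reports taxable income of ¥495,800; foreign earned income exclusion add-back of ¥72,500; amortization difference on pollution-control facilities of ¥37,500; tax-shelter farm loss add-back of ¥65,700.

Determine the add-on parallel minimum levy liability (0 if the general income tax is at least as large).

¥53,803

General income tax:
  ¥495,800 × 14% = ¥69,412

Parallel minimum levy:
  Adjusted income: ¥495,800 + ¥72,500 + ¥37,500 + ¥65,700 = ¥671,500
  Less exemption ¥23,000 → base ¥648,500
  ¥648,500 × 19% = ¥123,215

Excess of parallel minimum levy over general income tax: ¥123,215 − ¥69,412 = ¥53,803.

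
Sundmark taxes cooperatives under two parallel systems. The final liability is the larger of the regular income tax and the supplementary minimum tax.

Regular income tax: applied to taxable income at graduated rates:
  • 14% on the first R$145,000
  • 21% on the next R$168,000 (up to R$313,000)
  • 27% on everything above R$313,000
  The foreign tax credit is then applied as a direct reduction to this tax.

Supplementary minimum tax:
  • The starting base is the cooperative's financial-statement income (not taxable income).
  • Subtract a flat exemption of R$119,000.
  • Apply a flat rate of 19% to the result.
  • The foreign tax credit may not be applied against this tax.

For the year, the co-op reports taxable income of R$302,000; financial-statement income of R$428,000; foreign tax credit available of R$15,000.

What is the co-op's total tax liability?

Supplementary minimum tax:
  Base (financial-statement income): R$428,000
  Less exemption R$119,000 → base R$309,000
  R$309,000 × 19% = R$58,710

Regular income tax:
  R$145,000 × 14% = R$20,300
  R$157,000 × 21% = R$32,970
  → R$53,270
  Less foreign tax credit R$15,000 → R$38,270

R$58,710 > R$38,270, so the supplementary minimum tax is the binding amount.

R$58,710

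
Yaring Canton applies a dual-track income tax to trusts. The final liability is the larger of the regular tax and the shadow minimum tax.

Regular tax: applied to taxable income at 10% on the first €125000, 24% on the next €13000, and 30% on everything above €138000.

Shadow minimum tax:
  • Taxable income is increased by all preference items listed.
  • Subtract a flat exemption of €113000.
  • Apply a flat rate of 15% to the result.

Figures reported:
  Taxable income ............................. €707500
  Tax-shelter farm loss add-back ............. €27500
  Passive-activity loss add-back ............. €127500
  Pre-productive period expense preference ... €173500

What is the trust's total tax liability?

€186470

Regular tax:
  €125000 × 10% = €12500
  €13000 × 24% = €3120
  €569500 × 30% = €170850
  → €186470

Shadow minimum tax:
  Adjusted income: €707500 + €27500 + €127500 + €173500 = €1036000
  Less exemption €113000 → base €923000
  €923000 × 15% = €138450

€186470 > €138450, so the regular tax governs.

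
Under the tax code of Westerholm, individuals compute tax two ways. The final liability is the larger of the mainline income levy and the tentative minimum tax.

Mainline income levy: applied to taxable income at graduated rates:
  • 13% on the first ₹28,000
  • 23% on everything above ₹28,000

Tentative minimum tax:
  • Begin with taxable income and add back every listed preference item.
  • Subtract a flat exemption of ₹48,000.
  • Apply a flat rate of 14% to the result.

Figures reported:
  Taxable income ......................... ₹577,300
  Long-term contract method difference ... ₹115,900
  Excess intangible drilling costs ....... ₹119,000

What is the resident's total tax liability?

₹129,979

Tentative minimum tax:
  Adjusted income: ₹577,300 + ₹115,900 + ₹119,000 = ₹812,200
  Less exemption ₹48,000 → base ₹764,200
  ₹764,200 × 14% = ₹106,988

Mainline income levy:
  ₹28,000 × 13% = ₹3,640
  ₹549,300 × 23% = ₹126,339
  → ₹129,979

₹129,979 > ₹106,988, so the mainline income levy governs.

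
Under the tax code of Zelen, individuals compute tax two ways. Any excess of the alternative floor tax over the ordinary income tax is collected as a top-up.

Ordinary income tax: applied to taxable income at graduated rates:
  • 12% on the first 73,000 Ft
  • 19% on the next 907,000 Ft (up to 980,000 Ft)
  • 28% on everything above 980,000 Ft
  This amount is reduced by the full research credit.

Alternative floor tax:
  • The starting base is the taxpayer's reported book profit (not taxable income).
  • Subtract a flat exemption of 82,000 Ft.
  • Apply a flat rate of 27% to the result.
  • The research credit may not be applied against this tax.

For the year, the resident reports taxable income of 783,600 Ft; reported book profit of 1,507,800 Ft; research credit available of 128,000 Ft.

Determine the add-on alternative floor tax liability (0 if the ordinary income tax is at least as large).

369,192 Ft

Alternative floor tax:
  Base (reported book profit): 1,507,800 Ft
  Less exemption 82,000 Ft → base 1,425,800 Ft
  1,425,800 Ft × 27% = 384,966 Ft

Ordinary income tax:
  73,000 Ft × 12% = 8,760 Ft
  710,600 Ft × 19% = 135,014 Ft
  → 143,774 Ft
  Less research credit 128,000 Ft → 15,774 Ft

Excess of alternative floor tax over ordinary income tax: 384,966 Ft − 15,774 Ft = 369,192 Ft.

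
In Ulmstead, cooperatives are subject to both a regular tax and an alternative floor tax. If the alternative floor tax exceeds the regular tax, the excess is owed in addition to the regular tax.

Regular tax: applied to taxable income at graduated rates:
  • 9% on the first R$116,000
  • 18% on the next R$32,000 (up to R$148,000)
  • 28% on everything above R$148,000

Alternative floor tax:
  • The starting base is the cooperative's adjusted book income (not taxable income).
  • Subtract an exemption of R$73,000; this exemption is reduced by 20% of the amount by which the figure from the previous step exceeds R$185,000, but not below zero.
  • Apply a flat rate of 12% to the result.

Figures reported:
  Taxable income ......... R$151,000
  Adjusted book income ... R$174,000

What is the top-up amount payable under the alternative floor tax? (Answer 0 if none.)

Alternative floor tax:
  Base (adjusted book income): R$174,000
  Exemption: R$174,000 ≤ R$185,000, so full R$73,000 applies
  Base: R$174,000 − R$73,000 = R$101,000
  R$101,000 × 12% = R$12,120

Regular tax:
  R$116,000 × 9% = R$10,440
  R$32,000 × 18% = R$5,760
  R$3,000 × 28% = R$840
  → R$17,040

R$12,120 ≤ R$17,040, so no add-on is due.

R$0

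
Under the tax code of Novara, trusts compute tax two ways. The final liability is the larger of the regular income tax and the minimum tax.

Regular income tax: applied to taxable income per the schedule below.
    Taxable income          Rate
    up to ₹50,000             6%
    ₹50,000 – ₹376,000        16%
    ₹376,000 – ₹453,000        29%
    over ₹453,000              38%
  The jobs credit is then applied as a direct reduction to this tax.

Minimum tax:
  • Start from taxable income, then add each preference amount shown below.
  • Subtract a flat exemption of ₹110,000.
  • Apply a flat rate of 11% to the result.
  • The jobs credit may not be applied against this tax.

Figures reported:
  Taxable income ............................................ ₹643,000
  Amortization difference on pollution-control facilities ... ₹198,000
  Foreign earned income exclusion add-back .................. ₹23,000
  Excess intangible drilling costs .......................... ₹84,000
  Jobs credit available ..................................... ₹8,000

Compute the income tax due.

Minimum tax:
  Adjusted income: ₹643,000 + ₹198,000 + ₹23,000 + ₹84,000 = ₹948,000
  Less exemption ₹110,000 → base ₹838,000
  ₹838,000 × 11% = ₹92,180

Regular income tax:
  ₹50,000 × 6% = ₹3,000
  ₹326,000 × 16% = ₹52,160
  ₹77,000 × 29% = ₹22,330
  ₹190,000 × 38% = ₹72,200
  → ₹149,690
  Less jobs credit ₹8,000 → ₹141,690

₹141,690 > ₹92,180, so the regular income tax governs.

₹141,690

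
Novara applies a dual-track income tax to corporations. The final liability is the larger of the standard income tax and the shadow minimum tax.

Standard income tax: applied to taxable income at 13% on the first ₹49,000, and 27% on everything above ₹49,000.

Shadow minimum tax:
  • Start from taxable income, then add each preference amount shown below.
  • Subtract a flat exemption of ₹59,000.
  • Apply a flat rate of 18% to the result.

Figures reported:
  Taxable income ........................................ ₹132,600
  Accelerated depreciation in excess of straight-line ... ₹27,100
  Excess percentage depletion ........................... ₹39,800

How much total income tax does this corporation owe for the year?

Standard income tax:
  ₹49,000 × 13% = ₹6,370
  ₹83,600 × 27% = ₹22,572
  → ₹28,942

Shadow minimum tax:
  Adjusted income: ₹132,600 + ₹27,100 + ₹39,800 = ₹199,500
  Less exemption ₹59,000 → base ₹140,500
  ₹140,500 × 18% = ₹25,290

₹28,942 > ₹25,290, so the standard income tax governs.

₹28,942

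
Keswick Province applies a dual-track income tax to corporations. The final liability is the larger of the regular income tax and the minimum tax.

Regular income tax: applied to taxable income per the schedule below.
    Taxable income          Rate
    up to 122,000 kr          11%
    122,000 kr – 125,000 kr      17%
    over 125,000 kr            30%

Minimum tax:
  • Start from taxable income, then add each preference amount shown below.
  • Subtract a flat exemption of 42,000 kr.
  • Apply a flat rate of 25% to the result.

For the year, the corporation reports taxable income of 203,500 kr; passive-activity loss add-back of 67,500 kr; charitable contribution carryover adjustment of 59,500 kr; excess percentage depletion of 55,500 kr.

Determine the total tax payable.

86,000 kr

Regular income tax:
  122,000 kr × 11% = 13,420 kr
  3,000 kr × 17% = 510 kr
  78,500 kr × 30% = 23,550 kr
  → 37,480 kr

Minimum tax:
  Adjusted income: 203,500 kr + 67,500 kr + 59,500 kr + 55,500 kr = 386,000 kr
  Less exemption 42,000 kr → base 344,000 kr
  344,000 kr × 25% = 86,000 kr

86,000 kr > 37,480 kr, so the minimum tax is the binding amount.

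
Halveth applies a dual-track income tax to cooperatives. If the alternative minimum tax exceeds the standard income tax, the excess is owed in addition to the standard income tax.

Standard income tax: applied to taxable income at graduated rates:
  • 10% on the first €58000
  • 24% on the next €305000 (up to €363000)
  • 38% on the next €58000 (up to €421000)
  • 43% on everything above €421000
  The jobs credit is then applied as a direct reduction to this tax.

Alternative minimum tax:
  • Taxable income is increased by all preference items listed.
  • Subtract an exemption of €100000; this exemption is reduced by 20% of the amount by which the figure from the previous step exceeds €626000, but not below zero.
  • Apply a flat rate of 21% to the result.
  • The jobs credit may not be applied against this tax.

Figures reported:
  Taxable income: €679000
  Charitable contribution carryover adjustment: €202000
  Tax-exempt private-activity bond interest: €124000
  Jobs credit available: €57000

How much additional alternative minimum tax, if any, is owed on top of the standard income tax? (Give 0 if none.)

€50988

Standard income tax:
  €58000 × 10% = €5800
  €305000 × 24% = €73200
  €58000 × 38% = €22040
  €258000 × 43% = €110940
  → €211980
  Less jobs credit €57000 → €154980

Alternative minimum tax:
  Adjusted income: €679000 + €202000 + €124000 = €1005000
  Exemption: €100000 − 20% × (€1005000 − €626000) = €100000 − €75800 = €24200
  Base: €1005000 − €24200 = €980800
  €980800 × 21% = €205968

Excess of alternative minimum tax over standard income tax: €205968 − €154980 = €50988.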